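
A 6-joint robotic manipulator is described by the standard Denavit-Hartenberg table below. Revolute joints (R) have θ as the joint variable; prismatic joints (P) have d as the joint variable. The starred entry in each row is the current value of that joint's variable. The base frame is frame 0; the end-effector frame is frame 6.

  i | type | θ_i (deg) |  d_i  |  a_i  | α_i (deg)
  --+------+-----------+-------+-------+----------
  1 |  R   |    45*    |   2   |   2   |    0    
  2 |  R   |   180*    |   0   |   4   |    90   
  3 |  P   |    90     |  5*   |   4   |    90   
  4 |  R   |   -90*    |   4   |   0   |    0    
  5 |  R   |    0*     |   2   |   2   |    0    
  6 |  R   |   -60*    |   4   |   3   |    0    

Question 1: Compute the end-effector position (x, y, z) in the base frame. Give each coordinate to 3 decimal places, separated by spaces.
after link 1: o_1 = (1.4142, 1.4142, 2.0000)
after link 2: o_2 = (-1.4142, -1.4142, 2.0000)
after link 3: o_3 = (-4.9497, 2.1213, 6.0000)
after link 4: o_4 = (-7.7782, -0.7071, 6.0000)
after link 5: o_5 = (-7.7782, -3.5355, 6.0000)
after link 6: o_6 = (-9.5459, -7.4246, 3.4019)

-9.546 -7.425 3.402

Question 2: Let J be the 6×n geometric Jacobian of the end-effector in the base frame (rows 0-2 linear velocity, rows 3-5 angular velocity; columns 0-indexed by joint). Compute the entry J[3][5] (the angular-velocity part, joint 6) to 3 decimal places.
-0.707

axis z_5 = (-0.7071,-0.7071,-0.0000); lever o_n−o_5 = (-1.7678,-3.8891,-2.5981)
cross product → J_v[:, 5] = (1.8371,-1.8371,1.5000)
J_ω[:, 5] = z_5
entry J[3][5] = -0.7071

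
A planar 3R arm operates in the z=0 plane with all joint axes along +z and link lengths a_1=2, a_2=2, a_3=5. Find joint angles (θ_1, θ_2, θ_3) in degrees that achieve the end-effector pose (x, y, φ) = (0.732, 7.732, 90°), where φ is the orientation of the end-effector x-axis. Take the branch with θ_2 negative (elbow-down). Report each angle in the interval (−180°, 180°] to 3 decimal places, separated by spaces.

120.002 -90.003 60.001

wrist centre = target − a_3·(cos φ, sin φ) = (0.7320, 2.7320)
cos θ_2 = (7.9996−2²−2²)/(2·2·2) = -0.0000; θ_2 = -90.0025° (elbow-down)
β = atan2(2.7320,0.7320) = 75.0007°; ψ = atan2(-2.0000,1.9999) = -45.0013°
θ_1 = β − ψ = 120.0020°
θ_3 = φ − θ_1 − θ_2 = 60.0005° (wrapped to (-180°,180°])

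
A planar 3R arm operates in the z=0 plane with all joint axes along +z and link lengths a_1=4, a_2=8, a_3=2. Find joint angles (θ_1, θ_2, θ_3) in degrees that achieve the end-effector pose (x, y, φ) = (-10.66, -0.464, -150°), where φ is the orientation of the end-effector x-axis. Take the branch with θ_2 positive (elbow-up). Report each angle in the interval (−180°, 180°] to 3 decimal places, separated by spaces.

113.126 90.004 6.870

wrist centre = target − a_3·(cos φ, sin φ) = (-8.9279, 0.5360)
cos θ_2 = (79.9956−4²−8²)/(2·4·8) = -0.0001; θ_2 = 90.0040° (elbow-up)
β = atan2(0.5360,-8.9279) = 176.5643°; ψ = atan2(8.0000,3.9994) = 63.4381°
θ_1 = β − ψ = 113.1262°
θ_3 = φ − θ_1 − θ_2 = 6.8699° (wrapped to (-180°,180°])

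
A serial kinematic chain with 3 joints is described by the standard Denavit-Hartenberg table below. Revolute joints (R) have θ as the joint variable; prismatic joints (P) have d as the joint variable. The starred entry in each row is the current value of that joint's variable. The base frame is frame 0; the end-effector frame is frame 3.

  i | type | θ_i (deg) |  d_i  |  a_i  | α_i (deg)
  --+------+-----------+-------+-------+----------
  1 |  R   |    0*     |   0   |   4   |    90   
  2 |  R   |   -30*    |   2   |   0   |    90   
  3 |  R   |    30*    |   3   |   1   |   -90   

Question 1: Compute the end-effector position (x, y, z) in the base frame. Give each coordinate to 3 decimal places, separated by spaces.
after link 1: o_1 = (4.0000, 0.0000, 0.0000)
after link 2: o_2 = (4.0000, -2.0000, 0.0000)
after link 3: o_3 = (3.2500, -2.5000, -3.0311)

3.250 -2.500 -3.031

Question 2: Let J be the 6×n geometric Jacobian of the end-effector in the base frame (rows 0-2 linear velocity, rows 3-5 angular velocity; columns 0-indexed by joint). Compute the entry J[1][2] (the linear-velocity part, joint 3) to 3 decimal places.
axis z_2 = (-0.5000,-0.0000,-0.8660); lever o_n−o_2 = (-0.7500,-0.5000,-3.0311)
cross product → J_v[:, 2] = (-0.4330,-0.8660,0.2500)
J_ω[:, 2] = z_2
entry J[1][2] = -0.8660

-0.866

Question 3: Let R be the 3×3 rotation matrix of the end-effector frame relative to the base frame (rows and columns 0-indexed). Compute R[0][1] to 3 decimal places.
0.500

End-effector y-axis (col 1 of R) = (0.5000,0.0000,0.8660)
R[0][1] = 0.5000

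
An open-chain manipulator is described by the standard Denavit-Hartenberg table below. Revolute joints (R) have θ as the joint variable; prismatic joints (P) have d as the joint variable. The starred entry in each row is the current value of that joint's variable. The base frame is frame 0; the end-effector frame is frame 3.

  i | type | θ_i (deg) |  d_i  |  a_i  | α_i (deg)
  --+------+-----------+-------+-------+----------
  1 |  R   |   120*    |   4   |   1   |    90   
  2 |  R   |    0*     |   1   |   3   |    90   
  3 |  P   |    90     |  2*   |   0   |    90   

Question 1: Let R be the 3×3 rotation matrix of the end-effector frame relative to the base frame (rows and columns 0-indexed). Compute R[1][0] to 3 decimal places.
End-effector x-axis (col 0 of R) = (0.8660,0.5000,0.0000)
R[1][0] = 0.5000

0.500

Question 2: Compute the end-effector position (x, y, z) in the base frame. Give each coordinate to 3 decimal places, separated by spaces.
-1.134 3.964 2.000

after link 1: o_1 = (-0.5000, 0.8660, 4.0000)
after link 2: o_2 = (-1.1340, 3.9641, 4.0000)
after link 3: o_3 = (-1.1340, 3.9641, 2.0000)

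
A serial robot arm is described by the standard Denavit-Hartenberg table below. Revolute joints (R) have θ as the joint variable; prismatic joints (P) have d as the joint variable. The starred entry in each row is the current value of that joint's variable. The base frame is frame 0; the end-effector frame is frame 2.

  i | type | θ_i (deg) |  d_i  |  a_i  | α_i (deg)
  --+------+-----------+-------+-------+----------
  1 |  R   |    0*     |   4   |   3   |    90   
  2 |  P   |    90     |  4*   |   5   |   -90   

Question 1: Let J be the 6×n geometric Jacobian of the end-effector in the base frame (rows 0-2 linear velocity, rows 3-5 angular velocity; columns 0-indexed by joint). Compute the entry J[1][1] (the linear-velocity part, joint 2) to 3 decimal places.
-1.000

prismatic axis z_1 = (0.0000,-1.0000,0.0000)
J_v[:, 1] = z_1; J_ω[:, 1] = (0,0,0)
entry J[1][1] = -1.0000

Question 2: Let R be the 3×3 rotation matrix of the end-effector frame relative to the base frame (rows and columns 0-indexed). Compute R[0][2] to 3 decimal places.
-1.000

End-effector z-axis (col 2 of R) = (-1.0000,-0.0000,0.0000)
R[0][2] = -1.0000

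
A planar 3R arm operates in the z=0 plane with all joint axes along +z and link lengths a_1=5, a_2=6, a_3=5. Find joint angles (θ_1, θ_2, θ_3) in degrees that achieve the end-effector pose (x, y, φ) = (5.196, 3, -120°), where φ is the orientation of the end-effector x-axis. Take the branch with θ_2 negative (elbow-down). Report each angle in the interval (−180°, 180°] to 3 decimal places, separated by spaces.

60.003 -30.004 -149.999

wrist centre = target − a_3·(cos φ, sin φ) = (7.6960, 7.3301)
cos θ_2 = (112.9592−5²−6²)/(2·5·6) = 0.8660; θ_2 = -30.0045° (elbow-down)
β = atan2(7.3301,7.6960) = 43.6052°; ψ = atan2(-3.0004,10.1959) = -16.3979°
θ_1 = β − ψ = 60.0030°
θ_3 = φ − θ_1 − θ_2 = -149.9985° (wrapped to (-180°,180°])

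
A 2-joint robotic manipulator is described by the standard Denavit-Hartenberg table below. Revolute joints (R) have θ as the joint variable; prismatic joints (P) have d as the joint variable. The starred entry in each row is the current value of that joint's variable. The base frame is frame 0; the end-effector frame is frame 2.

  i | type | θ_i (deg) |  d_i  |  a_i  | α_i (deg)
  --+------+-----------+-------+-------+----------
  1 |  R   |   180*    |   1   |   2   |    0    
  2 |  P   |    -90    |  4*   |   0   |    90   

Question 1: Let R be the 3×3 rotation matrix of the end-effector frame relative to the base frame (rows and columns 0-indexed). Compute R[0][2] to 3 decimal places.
1.000

End-effector z-axis (col 2 of R) = (1.0000,-0.0000,0.0000)
R[0][2] = 1.0000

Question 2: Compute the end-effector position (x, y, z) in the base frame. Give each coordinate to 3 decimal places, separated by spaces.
after link 1: o_1 = (-2.0000, 0.0000, 1.0000)
after link 2: o_2 = (-2.0000, 0.0000, 5.0000)

-2.000 0.000 5.000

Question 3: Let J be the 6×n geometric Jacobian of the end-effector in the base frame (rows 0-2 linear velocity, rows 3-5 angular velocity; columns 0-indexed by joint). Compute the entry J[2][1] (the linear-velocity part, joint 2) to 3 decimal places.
1.000

prismatic axis z_1 = (0.0000,0.0000,1.0000)
J_v[:, 1] = z_1; J_ω[:, 1] = (0,0,0)
entry J[2][1] = 1.0000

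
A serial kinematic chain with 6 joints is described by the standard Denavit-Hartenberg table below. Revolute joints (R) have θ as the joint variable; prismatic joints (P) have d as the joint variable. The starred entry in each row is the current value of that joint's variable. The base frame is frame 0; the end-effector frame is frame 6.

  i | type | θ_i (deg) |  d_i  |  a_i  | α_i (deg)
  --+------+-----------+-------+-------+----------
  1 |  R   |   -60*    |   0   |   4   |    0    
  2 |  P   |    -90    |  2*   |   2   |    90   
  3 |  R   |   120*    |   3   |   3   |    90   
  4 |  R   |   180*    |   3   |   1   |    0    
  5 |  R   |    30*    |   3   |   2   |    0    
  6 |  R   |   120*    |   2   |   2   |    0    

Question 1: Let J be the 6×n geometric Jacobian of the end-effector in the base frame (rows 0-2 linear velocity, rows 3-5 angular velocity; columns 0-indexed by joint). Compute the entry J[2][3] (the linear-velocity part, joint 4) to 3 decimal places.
axis z_3 = (-0.7500,-0.4330,0.5000); lever o_n−o_3 = (-5.4330,-5.4462,3.1340)
cross product → J_v[:, 3] = (1.3660,-0.3660,1.7321)
J_ω[:, 3] = z_3
entry J[2][3] = 1.7321

1.732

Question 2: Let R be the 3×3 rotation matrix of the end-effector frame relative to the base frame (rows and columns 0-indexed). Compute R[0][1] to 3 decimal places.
-0.217

End-effector y-axis (col 1 of R) = (-0.2165,0.8750,0.4330)
R[0][1] = -0.2165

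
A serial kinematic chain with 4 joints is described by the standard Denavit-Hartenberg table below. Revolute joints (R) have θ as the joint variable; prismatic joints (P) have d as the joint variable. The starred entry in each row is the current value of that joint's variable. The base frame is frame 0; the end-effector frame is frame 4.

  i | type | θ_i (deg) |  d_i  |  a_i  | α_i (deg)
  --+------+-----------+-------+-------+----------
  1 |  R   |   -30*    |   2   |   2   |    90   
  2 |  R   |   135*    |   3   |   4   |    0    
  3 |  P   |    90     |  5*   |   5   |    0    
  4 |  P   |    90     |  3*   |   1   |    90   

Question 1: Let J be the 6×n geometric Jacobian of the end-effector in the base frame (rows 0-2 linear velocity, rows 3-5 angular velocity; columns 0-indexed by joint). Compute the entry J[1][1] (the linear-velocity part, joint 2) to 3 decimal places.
-0.707

axis z_1 = (-0.5000,-0.8660,0.0000); lever o_n−o_1 = (-10.3990,-6.6979,-1.4142)
cross product → J_v[:, 1] = (1.2247,-0.7071,-5.6569)
J_ω[:, 1] = z_1
entry J[1][1] = -0.7071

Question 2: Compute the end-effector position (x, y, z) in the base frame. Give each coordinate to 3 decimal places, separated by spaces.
after link 1: o_1 = (1.7321, -1.0000, 2.0000)
after link 2: o_2 = (-2.2174, -2.1839, 4.8284)
after link 3: o_3 = (-7.7793, -4.7462, 1.2929)
after link 4: o_4 = (-8.6669, -7.6979, 0.5858)

-8.667 -7.698 0.586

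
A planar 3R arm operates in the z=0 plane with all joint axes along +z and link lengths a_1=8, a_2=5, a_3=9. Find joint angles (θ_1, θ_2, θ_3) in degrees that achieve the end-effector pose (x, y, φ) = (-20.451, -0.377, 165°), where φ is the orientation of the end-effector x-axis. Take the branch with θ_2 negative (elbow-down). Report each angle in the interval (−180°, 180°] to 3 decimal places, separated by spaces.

wrist centre = target − a_3·(cos φ, sin φ) = (-11.7577, -2.7064)
cos θ_2 = (145.5672−8²−5²)/(2·8·5) = 0.7071; θ_2 = -45.0014° (elbow-down)
β = atan2(-2.7064,-11.7577) = -167.0375°; ψ = atan2(-3.5356,11.5354) = -17.0403°
θ_1 = β − ψ = -149.9972°
θ_3 = φ − θ_1 − θ_2 = -0.0015° (wrapped to (-180°,180°])

-149.997 -45.001 -0.001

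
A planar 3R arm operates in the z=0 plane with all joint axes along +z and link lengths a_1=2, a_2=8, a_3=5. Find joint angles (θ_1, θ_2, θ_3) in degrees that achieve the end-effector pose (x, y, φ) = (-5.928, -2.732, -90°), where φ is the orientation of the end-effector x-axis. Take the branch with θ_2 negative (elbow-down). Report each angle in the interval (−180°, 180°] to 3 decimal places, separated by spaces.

wrist centre = target − a_3·(cos φ, sin φ) = (-5.9280, 2.2680)
cos θ_2 = (40.2850−2²−8²)/(2·2·8) = -0.8661; θ_2 = -150.0078° (elbow-down)
β = atan2(2.2680,-5.9280) = 159.0636°; ψ = atan2(-3.9991,-4.9287) = -140.9450°
θ_1 = β − ψ = 300.0086°
θ_3 = φ − θ_1 − θ_2 = 119.9992° (wrapped to (-180°,180°])

-59.991 -150.008 119.999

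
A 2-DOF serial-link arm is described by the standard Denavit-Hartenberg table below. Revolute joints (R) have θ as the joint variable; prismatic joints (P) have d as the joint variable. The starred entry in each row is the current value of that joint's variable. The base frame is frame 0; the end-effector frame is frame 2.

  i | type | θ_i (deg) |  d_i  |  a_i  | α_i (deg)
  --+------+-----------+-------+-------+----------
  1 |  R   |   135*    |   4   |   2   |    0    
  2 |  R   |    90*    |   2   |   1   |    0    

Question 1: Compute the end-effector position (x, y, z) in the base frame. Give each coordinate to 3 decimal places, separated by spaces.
after link 1: o_1 = (-1.4142, 1.4142, 4.0000)
after link 2: o_2 = (-2.1213, 0.7071, 6.0000)

-2.121 0.707 6.000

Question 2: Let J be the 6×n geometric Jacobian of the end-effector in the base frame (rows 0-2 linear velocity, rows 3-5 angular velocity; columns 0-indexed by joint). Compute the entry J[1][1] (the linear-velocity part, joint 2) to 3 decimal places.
axis z_1 = (0.0000,0.0000,1.0000); lever o_n−o_1 = (-0.7071,-0.7071,2.0000)
cross product → J_v[:, 1] = (0.7071,-0.7071,0.0000)
J_ω[:, 1] = z_1
entry J[1][1] = -0.7071

-0.707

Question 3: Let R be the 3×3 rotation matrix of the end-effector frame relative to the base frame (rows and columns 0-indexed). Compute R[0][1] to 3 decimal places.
0.707

End-effector y-axis (col 1 of R) = (0.7071,-0.7071,0.0000)
R[0][1] = 0.7071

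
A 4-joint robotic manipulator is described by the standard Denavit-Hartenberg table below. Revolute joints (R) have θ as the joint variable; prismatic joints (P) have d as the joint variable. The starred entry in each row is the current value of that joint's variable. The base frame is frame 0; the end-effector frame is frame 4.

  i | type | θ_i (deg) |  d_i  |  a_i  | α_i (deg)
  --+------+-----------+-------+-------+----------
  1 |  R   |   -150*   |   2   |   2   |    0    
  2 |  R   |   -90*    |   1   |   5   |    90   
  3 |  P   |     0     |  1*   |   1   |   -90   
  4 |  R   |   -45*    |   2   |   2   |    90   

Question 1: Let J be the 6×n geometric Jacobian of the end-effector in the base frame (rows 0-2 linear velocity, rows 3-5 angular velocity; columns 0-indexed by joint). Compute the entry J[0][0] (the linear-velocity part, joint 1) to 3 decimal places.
-6.628

axis z_0 = ẑ; lever o_n−o_0 = (-3.3484,6.6280,5.0000)
cross product → J_v[:, 0] = (-6.6280,-3.3484,0.0000)
J_ω[:, 0] = z_0
entry J[0][0] = -6.6280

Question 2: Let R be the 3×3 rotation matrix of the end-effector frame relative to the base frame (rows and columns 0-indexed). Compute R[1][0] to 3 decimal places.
0.966

End-effector x-axis (col 0 of R) = (0.2588,0.9659,0.0000)
R[1][0] = 0.9659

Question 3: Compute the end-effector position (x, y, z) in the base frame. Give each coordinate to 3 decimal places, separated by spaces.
after link 1: o_1 = (-1.7321, -1.0000, 2.0000)
after link 2: o_2 = (-4.2321, 3.3301, 3.0000)
after link 3: o_3 = (-3.8660, 4.6962, 3.0000)
after link 4: o_4 = (-3.3484, 6.6280, 5.0000)

-3.348 6.628 5.000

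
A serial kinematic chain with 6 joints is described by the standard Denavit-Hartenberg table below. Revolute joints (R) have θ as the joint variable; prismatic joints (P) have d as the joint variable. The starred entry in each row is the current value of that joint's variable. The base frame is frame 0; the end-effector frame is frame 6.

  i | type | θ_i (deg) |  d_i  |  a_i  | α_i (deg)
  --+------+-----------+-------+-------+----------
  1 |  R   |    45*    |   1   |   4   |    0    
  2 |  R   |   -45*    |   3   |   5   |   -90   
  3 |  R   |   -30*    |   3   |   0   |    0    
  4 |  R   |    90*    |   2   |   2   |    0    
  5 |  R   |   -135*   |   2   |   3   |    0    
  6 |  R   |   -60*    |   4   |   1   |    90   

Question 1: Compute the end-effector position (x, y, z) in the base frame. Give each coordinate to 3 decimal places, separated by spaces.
8.898 13.828 5.873

after link 1: o_1 = (2.8284, 2.8284, 1.0000)
after link 2: o_2 = (7.8284, 2.8284, 4.0000)
after link 3: o_3 = (7.8284, 5.8284, 4.0000)
after link 4: o_4 = (8.8284, 7.8284, 2.2679)
after link 5: o_5 = (9.6049, 9.8284, 5.1657)
after link 6: o_6 = (8.8978, 13.8284, 5.8728)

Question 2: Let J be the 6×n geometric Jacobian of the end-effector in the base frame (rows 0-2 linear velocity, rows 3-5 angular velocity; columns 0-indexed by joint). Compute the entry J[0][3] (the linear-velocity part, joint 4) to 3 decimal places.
axis z_3 = (0.0000,1.0000,0.0000); lever o_n−o_3 = (1.0694,8.0000,1.8728)
cross product → J_v[:, 3] = (1.8728,0.0000,-1.0694)
J_ω[:, 3] = z_3
entry J[0][3] = 1.8728

1.873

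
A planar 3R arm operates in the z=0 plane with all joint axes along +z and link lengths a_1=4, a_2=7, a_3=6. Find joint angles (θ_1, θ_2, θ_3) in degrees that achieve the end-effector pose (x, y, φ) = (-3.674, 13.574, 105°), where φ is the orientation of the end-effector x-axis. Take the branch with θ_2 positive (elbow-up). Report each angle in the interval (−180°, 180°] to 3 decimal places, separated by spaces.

45.000 89.997 -29.997

wrist centre = target − a_3·(cos φ, sin φ) = (-2.1211, 7.7784)
cos θ_2 = (65.0032−4²−7²)/(2·4·7) = 0.0001; θ_2 = 89.9967° (elbow-up)
β = atan2(7.7784,-2.1211) = 105.2530°; ψ = atan2(7.0000,4.0004) = 60.2526°
θ_1 = β − ψ = 45.0004°
θ_3 = φ − θ_1 − θ_2 = -29.9971° (wrapped to (-180°,180°])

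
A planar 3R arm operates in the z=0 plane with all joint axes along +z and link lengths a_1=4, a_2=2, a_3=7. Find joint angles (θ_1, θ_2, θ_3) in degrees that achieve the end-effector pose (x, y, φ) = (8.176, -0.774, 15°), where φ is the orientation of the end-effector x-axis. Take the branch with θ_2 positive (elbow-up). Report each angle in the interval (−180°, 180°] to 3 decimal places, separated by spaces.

-89.995 134.997 -30.002

wrist centre = target − a_3·(cos φ, sin φ) = (1.4145, -2.5857)
cos θ_2 = (8.6869−4²−2²)/(2·4·2) = -0.7071; θ_2 = 134.9970° (elbow-up)
β = atan2(-2.5857,1.4145) = -61.3192°; ψ = atan2(1.4143,2.5859) = 28.6756°
θ_1 = β − ψ = -89.9949°
θ_3 = φ − θ_1 − θ_2 = -30.0022° (wrapped to (-180°,180°])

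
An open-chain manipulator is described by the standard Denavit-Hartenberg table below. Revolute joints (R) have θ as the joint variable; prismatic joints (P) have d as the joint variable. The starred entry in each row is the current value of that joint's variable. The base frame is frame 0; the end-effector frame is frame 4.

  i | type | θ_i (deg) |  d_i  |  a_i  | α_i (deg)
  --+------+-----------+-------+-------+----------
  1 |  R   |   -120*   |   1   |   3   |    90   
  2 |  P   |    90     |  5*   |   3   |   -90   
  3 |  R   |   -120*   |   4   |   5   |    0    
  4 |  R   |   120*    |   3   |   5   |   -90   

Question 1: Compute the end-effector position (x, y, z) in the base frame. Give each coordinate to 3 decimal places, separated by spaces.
-6.080 8.129 6.500

after link 1: o_1 = (-1.5000, -2.5981, 1.0000)
after link 2: o_2 = (-5.8301, -0.0981, 4.0000)
after link 3: o_3 = (-7.5801, 5.5311, 1.5000)
after link 4: o_4 = (-6.0801, 8.1292, 6.5000)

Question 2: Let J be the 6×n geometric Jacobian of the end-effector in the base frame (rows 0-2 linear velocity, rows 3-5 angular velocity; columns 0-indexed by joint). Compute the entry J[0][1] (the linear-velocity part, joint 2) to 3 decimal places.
prismatic axis z_1 = (-0.8660,0.5000,0.0000)
J_v[:, 1] = z_1; J_ω[:, 1] = (0,0,0)
entry J[0][1] = -0.8660

-0.866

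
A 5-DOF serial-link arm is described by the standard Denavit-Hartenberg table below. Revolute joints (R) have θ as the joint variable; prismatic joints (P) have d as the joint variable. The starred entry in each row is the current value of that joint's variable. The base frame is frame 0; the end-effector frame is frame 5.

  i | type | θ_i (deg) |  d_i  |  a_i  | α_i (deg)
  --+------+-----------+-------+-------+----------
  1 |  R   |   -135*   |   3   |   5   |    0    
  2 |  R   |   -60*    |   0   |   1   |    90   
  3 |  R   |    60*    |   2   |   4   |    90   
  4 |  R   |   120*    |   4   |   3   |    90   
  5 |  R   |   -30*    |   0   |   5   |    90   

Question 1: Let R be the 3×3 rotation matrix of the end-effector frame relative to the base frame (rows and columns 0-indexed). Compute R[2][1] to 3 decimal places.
0.750

End-effector y-axis (col 1 of R) = (-0.2888,0.5950,0.7500)
R[2][1] = 0.7500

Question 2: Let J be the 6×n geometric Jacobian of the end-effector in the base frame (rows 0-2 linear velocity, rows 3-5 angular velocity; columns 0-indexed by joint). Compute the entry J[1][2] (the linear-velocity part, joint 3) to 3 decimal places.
0.119

axis z_2 = (0.2588,0.9659,0.0000); lever o_n−o_2 = (0.7441,8.4432,-0.4599)
cross product → J_v[:, 2] = (-0.4443,0.1190,1.4665)
J_ω[:, 2] = z_2
entry J[1][2] = 0.1190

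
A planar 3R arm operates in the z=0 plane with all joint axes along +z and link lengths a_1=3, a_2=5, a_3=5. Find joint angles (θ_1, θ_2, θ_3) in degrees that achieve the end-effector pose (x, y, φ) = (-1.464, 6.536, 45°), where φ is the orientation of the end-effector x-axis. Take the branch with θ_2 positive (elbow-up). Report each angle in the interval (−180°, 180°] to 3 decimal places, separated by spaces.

89.991 90.004 -134.995

wrist centre = target − a_3·(cos φ, sin φ) = (-4.9995, 3.0005)
cos θ_2 = (33.9981−3²−5²)/(2·3·5) = -0.0001; θ_2 = 90.0036° (elbow-up)
β = atan2(3.0005,-4.9995) = 149.0300°; ψ = atan2(5.0000,2.9997) = 59.0389°
θ_1 = β − ψ = 89.9911°
θ_3 = φ − θ_1 − θ_2 = -134.9947° (wrapped to (-180°,180°])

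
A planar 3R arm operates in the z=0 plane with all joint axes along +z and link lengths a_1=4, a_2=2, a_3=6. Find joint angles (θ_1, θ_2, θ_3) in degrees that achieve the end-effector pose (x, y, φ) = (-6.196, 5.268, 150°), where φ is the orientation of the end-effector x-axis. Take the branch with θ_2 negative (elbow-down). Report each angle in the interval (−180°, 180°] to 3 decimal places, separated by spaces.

wrist centre = target − a_3·(cos φ, sin φ) = (-0.9998, 2.2680)
cos θ_2 = (6.1435−4²−2²)/(2·4·2) = -0.8660; θ_2 = -150.0005° (elbow-down)
β = atan2(2.2680,-0.9998) = 113.7903°; ψ = atan2(-1.0000,2.2679) = -23.7937°
θ_1 = β − ψ = 137.5840°
θ_3 = φ − θ_1 − θ_2 = 162.4165° (wrapped to (-180°,180°])

137.584 -150.001 162.417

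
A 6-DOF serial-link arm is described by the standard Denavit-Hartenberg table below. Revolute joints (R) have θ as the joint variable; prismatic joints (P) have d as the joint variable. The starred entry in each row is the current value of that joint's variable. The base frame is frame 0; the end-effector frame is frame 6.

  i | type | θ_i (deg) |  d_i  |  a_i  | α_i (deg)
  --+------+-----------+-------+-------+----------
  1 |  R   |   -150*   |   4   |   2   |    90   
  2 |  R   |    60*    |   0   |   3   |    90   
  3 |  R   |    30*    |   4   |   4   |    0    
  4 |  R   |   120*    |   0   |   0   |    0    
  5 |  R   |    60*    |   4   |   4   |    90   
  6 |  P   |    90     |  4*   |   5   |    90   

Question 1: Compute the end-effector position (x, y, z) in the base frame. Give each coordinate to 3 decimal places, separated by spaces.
after link 1: o_1 = (-1.7321, -1.0000, 4.0000)
after link 2: o_2 = (-3.0311, -1.7500, 6.5981)
after link 3: o_3 = (-8.5311, -2.6160, 7.5981)
after link 4: o_4 = (-8.5311, -2.6160, 7.5981)
after link 5: o_5 = (-9.0311, -5.2141, 2.5981)
after link 6: o_6 = (-13.6471, -3.8792, -1.6340)

-13.647 -3.879 -1.634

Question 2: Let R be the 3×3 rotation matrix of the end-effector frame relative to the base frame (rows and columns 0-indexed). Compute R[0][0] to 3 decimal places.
-0.750

End-effector x-axis (col 0 of R) = (-0.7500,-0.4330,-0.5000)
R[0][0] = -0.7500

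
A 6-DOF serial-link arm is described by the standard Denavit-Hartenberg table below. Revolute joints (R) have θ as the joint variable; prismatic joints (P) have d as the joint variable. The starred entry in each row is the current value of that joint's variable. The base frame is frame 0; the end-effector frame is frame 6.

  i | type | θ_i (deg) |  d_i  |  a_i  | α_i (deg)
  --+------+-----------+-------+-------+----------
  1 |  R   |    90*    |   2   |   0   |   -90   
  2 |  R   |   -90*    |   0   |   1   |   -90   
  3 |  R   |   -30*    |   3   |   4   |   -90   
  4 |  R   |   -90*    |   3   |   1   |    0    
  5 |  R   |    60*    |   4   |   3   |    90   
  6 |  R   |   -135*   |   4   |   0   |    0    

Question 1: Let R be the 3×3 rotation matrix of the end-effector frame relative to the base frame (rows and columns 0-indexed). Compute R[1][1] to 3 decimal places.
End-effector y-axis (col 1 of R) = (-0.9186,0.3536,0.1768)
R[1][1] = 0.3536

0.354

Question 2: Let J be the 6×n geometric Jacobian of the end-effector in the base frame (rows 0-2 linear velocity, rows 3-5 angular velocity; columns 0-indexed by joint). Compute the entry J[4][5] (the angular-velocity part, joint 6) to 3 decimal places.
0.866

axis z_5 = (0.2500,0.8660,-0.4330); lever o_n−o_5 = (1.0000,3.4641,-1.7321)
cross product → J_v[:, 5] = (0.0000,0.0000,0.0000)
J_ω[:, 5] = z_5
entry J[4][5] = 0.8660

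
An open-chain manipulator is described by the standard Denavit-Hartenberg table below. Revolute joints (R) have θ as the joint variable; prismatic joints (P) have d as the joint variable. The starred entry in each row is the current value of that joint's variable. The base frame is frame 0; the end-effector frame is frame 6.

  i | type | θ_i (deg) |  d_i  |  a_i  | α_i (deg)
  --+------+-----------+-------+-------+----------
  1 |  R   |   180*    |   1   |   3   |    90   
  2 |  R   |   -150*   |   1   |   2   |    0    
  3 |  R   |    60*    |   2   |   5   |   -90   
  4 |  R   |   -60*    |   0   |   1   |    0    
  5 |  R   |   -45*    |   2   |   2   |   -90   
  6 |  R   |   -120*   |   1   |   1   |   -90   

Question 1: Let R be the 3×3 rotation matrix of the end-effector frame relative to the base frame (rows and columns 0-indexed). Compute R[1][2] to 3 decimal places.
0.837

End-effector z-axis (col 2 of R) = (-0.5000,0.8365,0.2241)
R[1][2] = 0.8365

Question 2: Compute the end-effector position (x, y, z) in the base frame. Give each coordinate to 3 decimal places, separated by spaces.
after link 1: o_1 = (-3.0000, 0.0000, 1.0000)
after link 2: o_2 = (-1.2679, 1.0000, 0.0000)
after link 3: o_3 = (-1.2679, 3.0000, -5.0000)
after link 4: o_4 = (-1.2679, 3.8660, -5.5000)
after link 5: o_5 = (-3.2679, 5.7979, -4.9824)
after link 6: o_6 = (-4.1340, 5.5737, -6.0777)

-4.134 5.574 -6.078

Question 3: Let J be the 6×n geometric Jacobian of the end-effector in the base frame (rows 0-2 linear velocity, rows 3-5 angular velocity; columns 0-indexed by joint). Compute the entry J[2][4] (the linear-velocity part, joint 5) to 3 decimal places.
-1.708

axis z_4 = (-1.0000,0.0000,-0.0000); lever o_n−o_4 = (-2.8660,1.7077,-0.5777)
cross product → J_v[:, 4] = (0.0000,-0.5777,-1.7077)
J_ω[:, 4] = z_4
entry J[2][4] = -1.7077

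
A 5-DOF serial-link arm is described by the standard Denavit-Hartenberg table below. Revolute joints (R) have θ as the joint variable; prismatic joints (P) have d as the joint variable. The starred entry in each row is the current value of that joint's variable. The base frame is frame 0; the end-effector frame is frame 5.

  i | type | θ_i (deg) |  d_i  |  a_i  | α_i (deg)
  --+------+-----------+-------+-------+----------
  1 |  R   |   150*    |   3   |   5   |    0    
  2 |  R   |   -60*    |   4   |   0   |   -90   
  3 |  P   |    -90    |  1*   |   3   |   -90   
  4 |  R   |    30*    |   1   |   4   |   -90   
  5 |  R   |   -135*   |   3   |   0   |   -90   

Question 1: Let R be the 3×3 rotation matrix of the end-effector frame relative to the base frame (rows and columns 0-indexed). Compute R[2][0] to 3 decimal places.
End-effector x-axis (col 0 of R) = (-0.3536,0.7071,-0.6124)
R[2][0] = -0.6124

-0.612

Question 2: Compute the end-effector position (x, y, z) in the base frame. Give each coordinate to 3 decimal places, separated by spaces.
-0.732 3.500 11.964

after link 1: o_1 = (-4.3301, 2.5000, 3.0000)
after link 2: o_2 = (-4.3301, 2.5000, 7.0000)
after link 3: o_3 = (-5.3301, 2.5000, 10.0000)
after link 4: o_4 = (-3.3301, 3.5000, 13.4641)
after link 5: o_5 = (-0.7321, 3.5000, 11.9641)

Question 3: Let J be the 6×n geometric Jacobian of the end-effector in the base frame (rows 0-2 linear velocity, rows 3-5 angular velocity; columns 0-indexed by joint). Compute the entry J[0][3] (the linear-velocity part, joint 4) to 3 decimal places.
1.964

axis z_3 = (-0.0000,1.0000,-0.0000); lever o_n−o_3 = (4.5981,1.0000,1.9641)
cross product → J_v[:, 3] = (1.9641,0.0000,-4.5981)
J_ω[:, 3] = z_3
entry J[0][3] = 1.9641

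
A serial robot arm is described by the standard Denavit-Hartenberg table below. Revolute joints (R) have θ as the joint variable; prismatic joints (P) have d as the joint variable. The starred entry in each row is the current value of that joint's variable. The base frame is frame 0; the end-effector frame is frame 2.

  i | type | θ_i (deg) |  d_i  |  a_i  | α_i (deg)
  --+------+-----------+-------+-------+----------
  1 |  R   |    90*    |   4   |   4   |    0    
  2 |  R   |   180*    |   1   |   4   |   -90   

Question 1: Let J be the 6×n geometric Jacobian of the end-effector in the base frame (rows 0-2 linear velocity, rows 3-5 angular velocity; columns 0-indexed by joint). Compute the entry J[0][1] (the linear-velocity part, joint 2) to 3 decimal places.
4.000

axis z_1 = (0.0000,0.0000,1.0000); lever o_n−o_1 = (-0.0000,-4.0000,1.0000)
cross product → J_v[:, 1] = (4.0000,-0.0000,0.0000)
J_ω[:, 1] = z_1
entry J[0][1] = 4.0000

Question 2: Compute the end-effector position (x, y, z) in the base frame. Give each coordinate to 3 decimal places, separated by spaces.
after link 1: o_1 = (0.0000, 4.0000, 4.0000)
after link 2: o_2 = (-0.0000, 0.0000, 5.0000)

-0.000 0.000 5.000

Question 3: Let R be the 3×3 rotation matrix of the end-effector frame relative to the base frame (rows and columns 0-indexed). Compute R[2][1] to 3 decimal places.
-1.000

End-effector y-axis (col 1 of R) = (0.0000,-0.0000,-1.0000)
R[2][1] = -1.0000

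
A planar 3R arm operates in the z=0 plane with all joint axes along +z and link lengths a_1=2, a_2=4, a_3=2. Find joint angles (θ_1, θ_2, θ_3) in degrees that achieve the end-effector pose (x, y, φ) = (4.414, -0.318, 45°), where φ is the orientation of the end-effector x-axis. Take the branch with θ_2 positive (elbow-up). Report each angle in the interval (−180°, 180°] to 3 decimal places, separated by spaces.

wrist centre = target − a_3·(cos φ, sin φ) = (2.9998, -1.7322)
cos θ_2 = (11.9993−2²−4²)/(2·2·4) = -0.5000; θ_2 = 120.0030° (elbow-up)
β = atan2(-1.7322,2.9998) = -30.0041°; ψ = atan2(3.4640,-0.0002) = 90.0030°
θ_1 = β − ψ = -120.0071°
θ_3 = φ − θ_1 − θ_2 = 45.0041° (wrapped to (-180°,180°])

-120.007 120.003 45.004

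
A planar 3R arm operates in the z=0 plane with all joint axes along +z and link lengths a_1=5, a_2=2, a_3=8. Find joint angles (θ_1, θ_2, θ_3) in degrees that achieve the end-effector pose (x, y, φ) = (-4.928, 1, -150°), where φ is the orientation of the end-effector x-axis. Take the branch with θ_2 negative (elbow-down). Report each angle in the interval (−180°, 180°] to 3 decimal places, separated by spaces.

wrist centre = target − a_3·(cos φ, sin φ) = (2.0002, 5.0000)
cos θ_2 = (29.0008−5²−2²)/(2·5·2) = 0.0000; θ_2 = -89.9977° (elbow-down)
β = atan2(5.0000,2.0002) = 68.1966°; ψ = atan2(-2.0000,5.0001) = -21.8011°
θ_1 = β − ψ = 89.9977°
θ_3 = φ − θ_1 − θ_2 = -150.0000° (wrapped to (-180°,180°])

89.998 -89.998 -150.000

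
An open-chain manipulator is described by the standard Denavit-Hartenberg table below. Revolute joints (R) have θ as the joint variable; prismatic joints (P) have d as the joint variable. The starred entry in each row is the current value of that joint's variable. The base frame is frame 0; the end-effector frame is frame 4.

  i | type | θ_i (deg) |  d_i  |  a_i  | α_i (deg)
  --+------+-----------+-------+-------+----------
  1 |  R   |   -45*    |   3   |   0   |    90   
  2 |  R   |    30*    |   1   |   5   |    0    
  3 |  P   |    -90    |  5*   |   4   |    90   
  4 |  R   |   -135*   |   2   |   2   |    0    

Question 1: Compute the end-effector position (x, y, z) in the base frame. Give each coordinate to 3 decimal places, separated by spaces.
after link 1: o_1 = (0.0000, 0.0000, 3.0000)
after link 2: o_2 = (2.3548, -3.7690, 5.5000)
after link 3: o_3 = (0.2334, -8.7187, 2.0359)
after link 4: o_4 = (-0.4913, -5.9940, 2.2606)

-0.491 -5.994 2.261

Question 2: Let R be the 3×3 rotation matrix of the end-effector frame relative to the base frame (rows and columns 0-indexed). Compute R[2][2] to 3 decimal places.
End-effector z-axis (col 2 of R) = (-0.6124,0.6124,-0.5000)
R[2][2] = -0.5000

-0.500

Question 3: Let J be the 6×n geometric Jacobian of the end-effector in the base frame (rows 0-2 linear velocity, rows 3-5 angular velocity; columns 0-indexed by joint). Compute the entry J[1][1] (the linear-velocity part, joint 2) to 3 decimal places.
-0.523

axis z_1 = (-0.7071,-0.7071,0.0000); lever o_n−o_1 = (-0.4913,-5.9940,-0.7394)
cross product → J_v[:, 1] = (0.5228,-0.5228,3.8910)
J_ω[:, 1] = z_1
entry J[1][1] = -0.5228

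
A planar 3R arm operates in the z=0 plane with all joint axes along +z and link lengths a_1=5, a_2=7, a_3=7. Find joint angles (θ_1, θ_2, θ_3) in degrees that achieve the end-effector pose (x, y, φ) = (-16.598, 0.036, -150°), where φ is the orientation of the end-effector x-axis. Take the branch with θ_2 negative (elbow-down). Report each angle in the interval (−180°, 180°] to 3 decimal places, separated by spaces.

wrist centre = target − a_3·(cos φ, sin φ) = (-10.5358, 3.5360)
cos θ_2 = (123.5068−5²−7²)/(2·5·7) = 0.7072; θ_2 = -44.9892° (elbow-down)
β = atan2(3.5360,-10.5358) = 161.4474°; ψ = atan2(-4.9488,9.9507) = -26.4427°
θ_1 = β − ψ = 187.8901°
θ_3 = φ − θ_1 − θ_2 = 67.0991° (wrapped to (-180°,180°])

-172.110 -44.989 67.099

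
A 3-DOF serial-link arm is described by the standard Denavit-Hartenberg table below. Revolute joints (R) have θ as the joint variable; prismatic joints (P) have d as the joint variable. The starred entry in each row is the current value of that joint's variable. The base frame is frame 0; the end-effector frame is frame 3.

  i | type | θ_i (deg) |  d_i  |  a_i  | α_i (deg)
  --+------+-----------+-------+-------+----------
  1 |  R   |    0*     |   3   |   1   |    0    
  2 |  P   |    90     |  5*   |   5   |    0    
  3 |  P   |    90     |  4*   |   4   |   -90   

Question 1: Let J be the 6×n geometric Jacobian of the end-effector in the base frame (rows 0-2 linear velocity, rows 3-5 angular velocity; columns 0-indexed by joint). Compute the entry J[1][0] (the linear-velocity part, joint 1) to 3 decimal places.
axis z_0 = ẑ; lever o_n−o_0 = (-3.0000,5.0000,12.0000)
cross product → J_v[:, 0] = (-5.0000,-3.0000,0.0000)
J_ω[:, 0] = z_0
entry J[1][0] = -3.0000

-3.000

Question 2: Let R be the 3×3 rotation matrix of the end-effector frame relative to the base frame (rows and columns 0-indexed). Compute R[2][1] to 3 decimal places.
End-effector y-axis (col 1 of R) = (-0.0000,-0.0000,-1.0000)
R[2][1] = -1.0000

-1.000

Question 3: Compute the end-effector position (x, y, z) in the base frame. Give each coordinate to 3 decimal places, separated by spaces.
after link 1: o_1 = (1.0000, 0.0000, 3.0000)
after link 2: o_2 = (1.0000, 5.0000, 8.0000)
after link 3: o_3 = (-3.0000, 5.0000, 12.0000)

-3.000 5.000 12.000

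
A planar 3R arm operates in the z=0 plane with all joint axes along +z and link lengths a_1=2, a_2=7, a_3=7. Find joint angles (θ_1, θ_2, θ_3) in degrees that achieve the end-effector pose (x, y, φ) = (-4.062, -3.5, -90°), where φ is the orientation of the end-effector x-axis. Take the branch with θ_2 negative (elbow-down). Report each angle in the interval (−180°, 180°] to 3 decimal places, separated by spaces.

-81.490 -150.006 141.496

wrist centre = target − a_3·(cos φ, sin φ) = (-4.0620, 3.5000)
cos θ_2 = (28.7498−2²−7²)/(2·2·7) = -0.8661; θ_2 = -150.0059° (elbow-down)
β = atan2(3.5000,-4.0620) = 139.2503°; ψ = atan2(-3.4994,-4.0625) = -139.2592°
θ_1 = β − ψ = 278.5095°
θ_3 = φ − θ_1 − θ_2 = 141.4964° (wrapped to (-180°,180°])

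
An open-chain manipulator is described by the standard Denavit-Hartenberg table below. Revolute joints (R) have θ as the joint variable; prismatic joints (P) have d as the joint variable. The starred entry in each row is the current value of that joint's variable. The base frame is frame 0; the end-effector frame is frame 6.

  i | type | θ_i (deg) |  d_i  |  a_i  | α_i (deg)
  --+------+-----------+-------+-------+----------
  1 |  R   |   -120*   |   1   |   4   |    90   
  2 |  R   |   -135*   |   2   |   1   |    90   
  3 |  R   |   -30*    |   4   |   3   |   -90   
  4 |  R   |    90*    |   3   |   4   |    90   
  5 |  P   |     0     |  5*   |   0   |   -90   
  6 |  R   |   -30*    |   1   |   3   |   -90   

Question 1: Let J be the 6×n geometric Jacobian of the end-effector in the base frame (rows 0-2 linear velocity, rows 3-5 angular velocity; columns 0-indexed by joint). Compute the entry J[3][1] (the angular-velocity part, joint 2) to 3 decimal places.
-0.866

axis z_1 = (-0.8660,0.5000,0.0000); lever o_n−o_1 = (2.4324,5.6413,-9.7760)
cross product → J_v[:, 1] = (-4.8880,-8.4662,-6.1017)
J_ω[:, 1] = z_1
entry J[3][1] = -0.8660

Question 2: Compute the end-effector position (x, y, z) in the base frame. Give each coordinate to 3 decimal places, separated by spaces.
0.432 2.177 -8.776

after link 1: o_1 = (-2.0000, -3.4641, 1.0000)
after link 2: o_2 = (-3.3785, -1.8517, 0.2929)
after link 3: o_3 = (0.2533, 1.4388, 1.2842)
after link 4: o_4 = (-2.8806, 1.2069, -2.6049)
after link 5: o_5 = (0.8154, 2.6085, -5.6667)
after link 6: o_6 = (0.4324, 2.1772, -8.7760)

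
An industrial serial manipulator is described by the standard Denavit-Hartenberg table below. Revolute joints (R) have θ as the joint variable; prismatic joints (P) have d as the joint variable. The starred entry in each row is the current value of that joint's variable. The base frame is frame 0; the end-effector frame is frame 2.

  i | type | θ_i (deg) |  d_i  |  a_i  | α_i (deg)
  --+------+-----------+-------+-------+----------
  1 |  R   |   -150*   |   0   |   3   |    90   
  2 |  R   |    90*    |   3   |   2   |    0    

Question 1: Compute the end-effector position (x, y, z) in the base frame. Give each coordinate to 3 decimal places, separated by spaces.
after link 1: o_1 = (-2.5981, -1.5000, 0.0000)
after link 2: o_2 = (-4.0981, 1.0981, 2.0000)

-4.098 1.098 2.000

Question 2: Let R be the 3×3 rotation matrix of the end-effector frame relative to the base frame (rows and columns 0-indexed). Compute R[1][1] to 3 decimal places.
End-effector y-axis (col 1 of R) = (0.8660,0.5000,0.0000)
R[1][1] = 0.5000

0.500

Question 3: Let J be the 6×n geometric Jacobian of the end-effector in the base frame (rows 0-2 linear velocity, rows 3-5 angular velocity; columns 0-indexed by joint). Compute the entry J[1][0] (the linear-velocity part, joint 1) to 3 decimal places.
axis z_0 = ẑ; lever o_n−o_0 = (-4.0981,1.0981,2.0000)
cross product → J_v[:, 0] = (-1.0981,-4.0981,0.0000)
J_ω[:, 0] = z_0
entry J[1][0] = -4.0981

-4.098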